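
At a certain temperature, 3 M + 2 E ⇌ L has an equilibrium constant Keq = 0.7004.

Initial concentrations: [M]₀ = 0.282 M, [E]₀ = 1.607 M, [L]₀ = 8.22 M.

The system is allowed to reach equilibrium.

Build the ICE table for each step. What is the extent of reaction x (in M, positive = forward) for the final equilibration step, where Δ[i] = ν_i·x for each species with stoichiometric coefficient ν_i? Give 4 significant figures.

Q₀ = 141.9 vs Keq = 0.7004 ⇒ Q>K, reverse
Step 1:
                   M          E          L
  Initial      0.282      1.607       8.22
  Change       1.011     0.6742    -0.3371
  Equil        1.293      2.281      7.883
  solve Keq expr → x = -0.3371; check Q = 0.7004

x = -0.3371 M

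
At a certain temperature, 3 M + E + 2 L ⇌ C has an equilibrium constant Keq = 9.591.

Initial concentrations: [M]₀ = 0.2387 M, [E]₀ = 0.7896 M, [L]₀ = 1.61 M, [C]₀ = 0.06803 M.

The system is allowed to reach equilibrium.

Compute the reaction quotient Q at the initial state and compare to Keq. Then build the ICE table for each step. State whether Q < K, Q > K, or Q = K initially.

Q₀ = 2.444 vs Keq = 9.591 ⇒ Q<K, forward
Step 1:
                   M          E          L          C
  I           0.2387     0.7896       1.61    0.06803
  C         -0.06745   -0.02248   -0.04496    0.02248
  E           0.1713     0.7671      1.565    0.09051
  solve Keq expr → x = 0.02248; check Q = 9.591

Q₀ = 2.444; Q < K (proceeds forward)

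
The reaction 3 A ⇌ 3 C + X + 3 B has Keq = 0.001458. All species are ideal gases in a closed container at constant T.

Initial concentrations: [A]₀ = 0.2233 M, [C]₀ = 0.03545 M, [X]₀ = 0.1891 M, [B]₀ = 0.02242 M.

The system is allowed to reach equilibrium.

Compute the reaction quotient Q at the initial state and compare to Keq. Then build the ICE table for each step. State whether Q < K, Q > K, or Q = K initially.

Q₀ = 8.5267e-09 vs Keq = 0.001458 ⇒ Q<K, forward
Step 1:
                  A         C         X         B
  init       0.2233   0.03545    0.1891   0.02242
  Δ         -0.1138    0.1138   0.03795    0.1138
  eq         0.1095    0.1493     0.227    0.1363
  solve Keq expr → x = 0.03795; check Q = 0.001458

Q₀ = 8.5267e-09; Q < K (proceeds forward)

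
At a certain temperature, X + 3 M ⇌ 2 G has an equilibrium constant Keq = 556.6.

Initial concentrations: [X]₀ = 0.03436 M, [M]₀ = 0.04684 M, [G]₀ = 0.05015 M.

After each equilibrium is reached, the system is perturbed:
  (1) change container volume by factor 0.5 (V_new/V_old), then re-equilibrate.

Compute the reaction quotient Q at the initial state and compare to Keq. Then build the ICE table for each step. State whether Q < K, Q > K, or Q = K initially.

Q₀ = 712.3 vs Keq = 556.6 ⇒ Q>K, reverse
Step 1:
                  X         M         G
  I         0.03436   0.04684   0.05015
  C       8.3007e-04   0.00249  -0.00166
  E         0.03519   0.04933   0.04849
  solve Keq expr → x = -8.3007e-04; check Q = 556.6
Then change container volume by factor 0.5 (V_new/V_old).
Step 2:
                  X         M         G
  I         0.07038   0.09866   0.09698
  C       -0.008714  -0.02614   0.01743
  E         0.06167   0.07252    0.1144
  solve Keq expr → x = 0.008714; check Q = 556.6

Q₀ = 712.3; Q > K (proceeds reverse)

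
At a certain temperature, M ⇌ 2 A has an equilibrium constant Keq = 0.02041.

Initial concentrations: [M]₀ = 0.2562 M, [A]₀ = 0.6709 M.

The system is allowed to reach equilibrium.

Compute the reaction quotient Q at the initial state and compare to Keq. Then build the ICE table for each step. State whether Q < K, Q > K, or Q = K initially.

Q₀ = 1.757 vs Keq = 0.02041 ⇒ Q>K, reverse
Step 1:
                    M           A
  Initial      0.2562      0.6709
  Change        0.283      -0.566
  Equil        0.5392      0.1049
  solve Keq expr → x = -0.283; check Q = 0.02041

Q₀ = 1.757; Q > K (proceeds reverse)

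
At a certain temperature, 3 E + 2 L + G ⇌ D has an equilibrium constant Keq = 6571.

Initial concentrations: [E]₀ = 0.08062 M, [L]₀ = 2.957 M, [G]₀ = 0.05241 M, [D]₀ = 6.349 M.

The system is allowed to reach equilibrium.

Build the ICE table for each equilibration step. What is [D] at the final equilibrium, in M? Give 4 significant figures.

Q₀ = 2.6440e+04 vs Keq = 6571 ⇒ Q>K, reverse
Step 1:
                  E         L         G         D
  I         0.08062     2.957   0.05241     6.349
  C         0.03794   0.02529   0.01265  -0.01265
  E          0.1186     2.982   0.06506     6.336
  solve Keq expr → x = -0.01265; check Q = 6571

[D]_eq = 6.336 M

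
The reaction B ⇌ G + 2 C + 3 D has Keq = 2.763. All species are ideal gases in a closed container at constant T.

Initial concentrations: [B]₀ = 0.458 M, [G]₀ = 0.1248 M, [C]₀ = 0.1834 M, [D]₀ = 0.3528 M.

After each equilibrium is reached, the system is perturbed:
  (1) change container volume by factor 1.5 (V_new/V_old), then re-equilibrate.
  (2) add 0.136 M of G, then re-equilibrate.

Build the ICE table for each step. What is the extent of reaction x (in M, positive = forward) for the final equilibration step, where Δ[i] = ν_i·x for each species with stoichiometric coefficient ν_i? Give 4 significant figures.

x = -0.009344 M

Q₀ = 4.0247e-04 vs Keq = 2.763 ⇒ Q<K, forward
Step 1:
                  B         G         C         D
  init        0.458    0.1248    0.1834    0.3528
  Δ         -0.2923    0.2923    0.5847     0.877
  eq         0.1657    0.4171    0.7681      1.23
  solve Keq expr → x = 0.2923; check Q = 2.763
Then change container volume by factor 1.5 (V_new/V_old).
Step 2:
                  B         G         C         D
  init       0.1104    0.2781    0.5121    0.8199
  Δ        -0.06083   0.06083    0.1217    0.1825
  eq        0.04961    0.3389    0.6337     1.002
  solve Keq expr → x = 0.06083; check Q = 2.763
Then add 0.136 M of G.
Step 3:
                  B         G         C         D
  init      0.04961    0.4749    0.6337     1.002
  Δ        0.009344 -0.009344  -0.01869  -0.02803
  eq        0.05895    0.4656     0.615    0.9743
  solve Keq expr → x = -0.009344; check Q = 2.763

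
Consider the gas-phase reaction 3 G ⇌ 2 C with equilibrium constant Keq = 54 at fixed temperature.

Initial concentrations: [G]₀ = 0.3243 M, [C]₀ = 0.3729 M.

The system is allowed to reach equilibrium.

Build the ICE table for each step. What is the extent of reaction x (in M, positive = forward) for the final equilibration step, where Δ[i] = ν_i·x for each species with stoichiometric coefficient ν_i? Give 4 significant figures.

Q₀ = 4.077 vs Keq = 54 ⇒ Q<K, forward
Step 1:
                  G         C
  I          0.3243    0.3729
  C         -0.1619    0.1079
  E          0.1624    0.4808
  solve Keq expr → x = 0.05397; check Q = 54

x = 0.05397 M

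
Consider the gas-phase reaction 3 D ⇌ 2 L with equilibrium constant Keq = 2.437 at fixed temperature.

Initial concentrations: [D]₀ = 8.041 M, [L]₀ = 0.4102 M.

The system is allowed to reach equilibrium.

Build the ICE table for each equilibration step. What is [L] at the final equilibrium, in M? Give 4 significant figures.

Q₀ = 3.2364e-04 vs Keq = 2.437 ⇒ Q<K, forward
Step 1:
                   D          L
  init         8.041     0.4102
  Δ           -6.035      4.024
  eq           2.006      4.434
  solve Keq expr → x = 2.012; check Q = 2.437

[L]_eq = 4.434 M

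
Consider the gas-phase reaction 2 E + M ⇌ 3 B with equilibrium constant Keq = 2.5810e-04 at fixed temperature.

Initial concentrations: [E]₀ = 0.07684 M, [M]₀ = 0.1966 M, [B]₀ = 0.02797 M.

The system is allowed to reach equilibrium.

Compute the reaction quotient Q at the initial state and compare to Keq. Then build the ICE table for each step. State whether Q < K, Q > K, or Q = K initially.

Q₀ = 0.01885; Q > K (proceeds reverse)

Q₀ = 0.01885 vs Keq = 2.5810e-04 ⇒ Q>K, reverse
Step 1:
                   E          M          B
  init       0.07684     0.1966    0.02797
  Δ          0.01362   0.006808   -0.02042
  eq         0.09046     0.2034   0.007545
  solve Keq expr → x = -0.006808; check Q = 2.5810e-04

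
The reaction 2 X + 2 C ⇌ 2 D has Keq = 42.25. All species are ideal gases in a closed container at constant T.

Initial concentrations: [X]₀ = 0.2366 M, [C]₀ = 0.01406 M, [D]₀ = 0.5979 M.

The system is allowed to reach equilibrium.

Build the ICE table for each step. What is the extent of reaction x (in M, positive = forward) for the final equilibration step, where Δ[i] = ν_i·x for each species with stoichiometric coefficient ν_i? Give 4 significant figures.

x = -0.07885 M

Q₀ = 3.2304e+04 vs Keq = 42.25 ⇒ Q>K, reverse
Step 1:
                  X         C         D
  I          0.2366   0.01406    0.5979
  C          0.1577    0.1577   -0.1577
  E          0.3943    0.1718    0.4402
  solve Keq expr → x = -0.07885; check Q = 42.25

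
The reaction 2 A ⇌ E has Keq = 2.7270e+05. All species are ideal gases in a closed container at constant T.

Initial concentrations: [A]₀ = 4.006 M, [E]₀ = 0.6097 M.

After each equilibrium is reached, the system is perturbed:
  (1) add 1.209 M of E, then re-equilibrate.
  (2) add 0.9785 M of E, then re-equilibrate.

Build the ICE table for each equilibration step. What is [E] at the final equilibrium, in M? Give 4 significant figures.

[E]_eq = 4.798 M

Q₀ = 0.03799 vs Keq = 2.7270e+05 ⇒ Q<K, forward
Step 1:
                   A          E
  I            4.006     0.6097
  C           -4.003      2.001
  E         0.003094      2.611
  solve Keq expr → x = 2.001; check Q = 2.7270e+05
Then add 1.209 M of E.
Step 2:
                   A          E
  I         0.003094       3.82
  C       6.4827e-04 -3.2414e-04
  E         0.003743       3.82
  solve Keq expr → x = -3.2414e-04; check Q = 2.7270e+05
Then add 0.9785 M of E.
Step 3:
                   A          E
  I         0.003743      4.798
  C       4.5196e-04 -2.2598e-04
  E         0.004195      4.798
  solve Keq expr → x = -2.2598e-04; check Q = 2.7270e+05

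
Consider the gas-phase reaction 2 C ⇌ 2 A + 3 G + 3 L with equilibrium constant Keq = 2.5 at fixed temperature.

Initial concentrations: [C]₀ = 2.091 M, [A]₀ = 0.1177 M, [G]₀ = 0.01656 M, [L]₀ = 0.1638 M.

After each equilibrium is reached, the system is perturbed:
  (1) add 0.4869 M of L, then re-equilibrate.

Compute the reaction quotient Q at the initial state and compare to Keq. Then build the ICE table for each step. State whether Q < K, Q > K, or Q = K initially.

Q₀ = 6.3236e-11 vs Keq = 2.5 ⇒ Q<K, forward
Step 1:
                    C           A           G           L
  I             2.091      0.1177     0.01656      0.1638
  C           -0.8075      0.8075       1.211       1.211
  E             1.284      0.9252       1.228       1.375
  solve Keq expr → x = 0.4037; check Q = 2.5
Then add 0.4869 M of L.
Step 2:
                    C           A           G           L
  I             1.284      0.9252       1.228       1.862
  C           0.08943    -0.08943     -0.1341     -0.1341
  E             1.373      0.8358       1.094       1.728
  solve Keq expr → x = -0.04471; check Q = 2.5

Q₀ = 6.3236e-11; Q < K (proceeds forward)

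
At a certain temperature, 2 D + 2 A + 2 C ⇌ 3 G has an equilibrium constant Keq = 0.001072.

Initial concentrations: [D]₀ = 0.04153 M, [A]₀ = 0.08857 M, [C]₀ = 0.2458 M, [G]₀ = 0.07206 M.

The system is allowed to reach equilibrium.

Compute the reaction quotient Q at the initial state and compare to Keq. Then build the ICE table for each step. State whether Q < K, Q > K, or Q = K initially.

Q₀ = 457.7; Q > K (proceeds reverse)

Q₀ = 457.7 vs Keq = 0.001072 ⇒ Q>K, reverse
Step 1:
                   D          A          C          G
  I          0.04153    0.08857     0.2458    0.07206
  C          0.04648    0.04648    0.04648   -0.06971
  E          0.08801      0.135     0.2923   0.002347
  solve Keq expr → x = -0.02324; check Q = 0.001072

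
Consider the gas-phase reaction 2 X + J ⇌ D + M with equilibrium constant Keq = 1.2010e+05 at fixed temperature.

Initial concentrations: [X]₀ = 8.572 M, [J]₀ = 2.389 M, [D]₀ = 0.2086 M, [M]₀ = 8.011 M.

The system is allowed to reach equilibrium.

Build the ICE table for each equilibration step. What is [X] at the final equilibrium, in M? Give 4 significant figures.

Q₀ = 0.00952 vs Keq = 1.2010e+05 ⇒ Q<K, forward
Step 1:
                  X         J         D         M
  I           8.572     2.389    0.2086     8.011
  C          -4.778    -2.389     2.389     2.389
  E           3.794 1.5626e-05     2.598      10.4
  solve Keq expr → x = 2.389; check Q = 1.2010e+05

[X]_eq = 3.794 M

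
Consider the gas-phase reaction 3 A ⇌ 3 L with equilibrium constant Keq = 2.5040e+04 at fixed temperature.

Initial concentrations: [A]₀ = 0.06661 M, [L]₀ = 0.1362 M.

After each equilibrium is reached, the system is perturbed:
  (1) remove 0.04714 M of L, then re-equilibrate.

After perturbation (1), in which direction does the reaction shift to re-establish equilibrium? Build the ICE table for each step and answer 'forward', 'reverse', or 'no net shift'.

Q₀ = 8.549 vs Keq = 2.5040e+04 ⇒ Q<K, forward
Step 1:
                   A          L
  Initial    0.06661     0.1362
  Change    -0.05991    0.05991
  Equil     0.006703     0.1961
  solve Keq expr → x = 0.01997; check Q = 2.5040e+04
Then remove 0.04714 M of L.
Step 2:
                   A          L
  Initial   0.006703      0.149
  Change   -0.001558   0.001558
  Equil     0.005145     0.1505
  solve Keq expr → x = 5.1935e-04; check Q = 2.5040e+04

Direction: forward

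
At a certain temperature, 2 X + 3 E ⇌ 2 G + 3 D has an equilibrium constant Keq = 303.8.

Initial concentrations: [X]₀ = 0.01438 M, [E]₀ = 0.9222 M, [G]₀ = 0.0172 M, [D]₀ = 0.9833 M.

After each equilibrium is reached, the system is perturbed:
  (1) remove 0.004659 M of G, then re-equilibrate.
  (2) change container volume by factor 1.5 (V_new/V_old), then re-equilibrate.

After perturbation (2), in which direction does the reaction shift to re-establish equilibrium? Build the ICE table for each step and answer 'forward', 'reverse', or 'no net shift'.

Direction: no net shift

Q₀ = 1.734 vs Keq = 303.8 ⇒ Q<K, forward
Step 1:
                   X          E          G          D
  init       0.01438     0.9222     0.0172     0.9833
  Δ          -0.0124    -0.0186     0.0124     0.0186
  eq        0.001983     0.9036     0.0296      1.002
  solve Keq expr → x = 0.006199; check Q = 303.8
Then remove 0.004659 M of G.
Step 2:
                   X          E          G          D
  init      0.001983     0.9036    0.02494      1.002
  Δ       -2.9031e-04 -4.3546e-04 2.9031e-04 4.3546e-04
  eq        0.001692     0.9032    0.02523      1.002
  solve Keq expr → x = 1.4515e-04; check Q = 303.8
Then change container volume by factor 1.5 (V_new/V_old).
Step 3:
                   X          E          G          D
  init      0.001128     0.6021    0.01682     0.6682
  Δ                0          0          0          0
  eq        0.001128     0.6021    0.01682     0.6682
  solve Keq expr → x = 0; check Q = 303.8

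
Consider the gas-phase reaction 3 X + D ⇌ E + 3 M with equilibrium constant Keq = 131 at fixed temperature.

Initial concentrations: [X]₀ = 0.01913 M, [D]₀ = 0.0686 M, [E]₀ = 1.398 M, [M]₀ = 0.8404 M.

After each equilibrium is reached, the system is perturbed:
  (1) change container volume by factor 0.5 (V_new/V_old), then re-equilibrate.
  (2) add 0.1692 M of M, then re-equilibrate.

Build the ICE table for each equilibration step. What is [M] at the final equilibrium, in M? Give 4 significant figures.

Q₀ = 1.7278e+06 vs Keq = 131 ⇒ Q>K, reverse
Step 1:
                   X          D          E          M
  init       0.01913     0.0686      1.398     0.8404
  Δ           0.2311    0.07703   -0.07703    -0.2311
  eq          0.2502     0.1456      1.321     0.6093
  solve Keq expr → x = -0.07703; check Q = 131
Then change container volume by factor 0.5 (V_new/V_old).
Step 2:
                   X          D          E          M
  init        0.5004     0.2913      2.642      1.219
  Δ                0          0          0          0
  eq          0.5004     0.2913      2.642      1.219
  solve Keq expr → x = 0; check Q = 131
Then add 0.1692 M of M.
Step 3:
                   X          D          E          M
  init        0.5004     0.2913      2.642      1.388
  Δ          0.04242    0.01414   -0.01414   -0.04242
  eq          0.5428     0.3054      2.628      1.345
  solve Keq expr → x = -0.01414; check Q = 131

[M]_eq = 1.345 M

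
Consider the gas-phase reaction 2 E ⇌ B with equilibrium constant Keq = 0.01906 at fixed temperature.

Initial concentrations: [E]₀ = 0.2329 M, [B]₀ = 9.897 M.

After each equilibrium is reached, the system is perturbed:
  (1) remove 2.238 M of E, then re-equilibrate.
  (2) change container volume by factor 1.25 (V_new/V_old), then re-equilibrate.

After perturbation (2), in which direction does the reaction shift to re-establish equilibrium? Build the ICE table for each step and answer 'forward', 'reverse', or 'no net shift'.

Q₀ = 182.5 vs Keq = 0.01906 ⇒ Q>K, reverse
Step 1:
                    E           B
  Initial      0.2329       9.897
  Change        13.06       -6.53
  Equil         13.29       3.367
  solve Keq expr → x = -6.53; check Q = 0.01906
Then remove 2.238 M of E.
Step 2:
                    E           B
  Initial       11.05       3.367
  Change        1.102      -0.551
  Equil         12.16       2.816
  solve Keq expr → x = -0.551; check Q = 0.01906
Then change container volume by factor 1.25 (V_new/V_old).
Step 3:
                    E           B
  Initial       9.725       2.253
  Change       0.5118     -0.2559
  Equil         10.24       1.997
  solve Keq expr → x = -0.2559; check Q = 0.01906

Direction: reverse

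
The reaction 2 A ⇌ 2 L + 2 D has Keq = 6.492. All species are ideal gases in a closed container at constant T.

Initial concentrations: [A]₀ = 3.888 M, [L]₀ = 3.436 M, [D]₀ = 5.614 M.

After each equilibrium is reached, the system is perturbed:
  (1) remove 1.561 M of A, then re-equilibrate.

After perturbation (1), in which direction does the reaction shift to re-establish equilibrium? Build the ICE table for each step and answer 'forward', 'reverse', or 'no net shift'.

Q₀ = 24.61 vs Keq = 6.492 ⇒ Q>K, reverse
Step 1:
                  A         L         D
  I           3.888     3.436     5.614
  C          0.8751   -0.8751   -0.8751
  E           4.763     2.561     4.739
  solve Keq expr → x = -0.4375; check Q = 6.492
Then remove 1.561 M of A.
Step 2:
                  A         L         D
  I           3.202     2.561     4.739
  C           0.422    -0.422    -0.422
  E           3.624     2.139     4.317
  solve Keq expr → x = -0.211; check Q = 6.492

Direction: reverse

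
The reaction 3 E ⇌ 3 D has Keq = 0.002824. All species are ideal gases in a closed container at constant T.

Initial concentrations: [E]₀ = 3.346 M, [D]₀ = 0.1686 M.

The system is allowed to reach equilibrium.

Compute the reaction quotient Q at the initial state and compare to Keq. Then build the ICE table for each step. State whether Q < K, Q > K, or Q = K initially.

Q₀ = 1.2794e-04 vs Keq = 0.002824 ⇒ Q<K, forward
Step 1:
                   E          D
  init         3.346     0.1686
  Δ          -0.2667     0.2667
  eq           3.079     0.4353
  solve Keq expr → x = 0.08889; check Q = 0.002824

Q₀ = 1.2794e-04; Q < K (proceeds forward)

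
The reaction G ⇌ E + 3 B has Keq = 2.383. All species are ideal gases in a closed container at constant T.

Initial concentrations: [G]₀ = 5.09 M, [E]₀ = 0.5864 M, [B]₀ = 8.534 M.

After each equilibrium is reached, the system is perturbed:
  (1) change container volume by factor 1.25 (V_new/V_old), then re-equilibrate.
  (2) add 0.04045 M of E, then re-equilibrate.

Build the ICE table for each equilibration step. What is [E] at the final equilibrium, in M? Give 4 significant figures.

[E]_eq = 0.06493 M

Q₀ = 71.6 vs Keq = 2.383 ⇒ Q>K, reverse
Step 1:
                    G           E           B
  init           5.09      0.5864       8.534
  Δ            0.5455     -0.5455      -1.636
  eq            5.635     0.04092       6.898
  solve Keq expr → x = -0.5455; check Q = 2.383
Then change container volume by factor 1.25 (V_new/V_old).
Step 2:
                    G           E           B
  init          4.508     0.03274       5.518
  Δ          -0.02799     0.02799     0.08398
  eq             4.48     0.06073       5.602
  solve Keq expr → x = 0.02799; check Q = 2.383
Then add 0.04045 M of E.
Step 3:
                    G           E           B
  init           4.48      0.1012       5.602
  Δ           0.03625    -0.03625     -0.1088
  eq            4.517     0.06493       5.493
  solve Keq expr → x = -0.03625; check Q = 2.383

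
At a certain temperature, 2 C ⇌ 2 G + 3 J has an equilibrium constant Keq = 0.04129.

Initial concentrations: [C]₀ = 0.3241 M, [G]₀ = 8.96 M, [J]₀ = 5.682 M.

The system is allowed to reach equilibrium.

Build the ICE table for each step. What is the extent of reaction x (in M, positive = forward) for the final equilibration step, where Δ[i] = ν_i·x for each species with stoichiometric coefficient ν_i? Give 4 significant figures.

Q₀ = 1.4020e+05 vs Keq = 0.04129 ⇒ Q>K, reverse
Step 1:
                   C          G          J
  Initial     0.3241       8.96      5.682
  Change       3.601     -3.601     -5.401
  Equil        3.925      5.359     0.2808
  solve Keq expr → x = -1.8; check Q = 0.04129

x = -1.8 M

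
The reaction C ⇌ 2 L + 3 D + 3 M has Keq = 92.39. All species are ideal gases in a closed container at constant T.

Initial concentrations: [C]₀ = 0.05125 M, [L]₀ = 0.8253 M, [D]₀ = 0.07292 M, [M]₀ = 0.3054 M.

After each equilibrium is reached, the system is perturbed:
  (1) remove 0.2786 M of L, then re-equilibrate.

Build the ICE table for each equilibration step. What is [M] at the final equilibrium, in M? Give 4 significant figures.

[M]_eq = 0.4591 M

Q₀ = 1.4678e-04 vs Keq = 92.39 ⇒ Q<K, forward
Step 1:
                    C           L           D           M
  init        0.05125      0.8253     0.07292      0.3054
  Δ          -0.05124      0.1025      0.1537      0.1537
  eq       1.0496e-05      0.9278      0.2266      0.4591
  solve Keq expr → x = 0.05124; check Q = 92.39
Then remove 0.2786 M of L.
Step 2:
                    C           L           D           M
  init     1.0496e-05      0.6492      0.2266      0.4591
  Δ       -5.3556e-06  1.0711e-05  1.6067e-05  1.6067e-05
  eq       5.1408e-06      0.6492      0.2267      0.4591
  solve Keq expr → x = 5.3556e-06; check Q = 92.39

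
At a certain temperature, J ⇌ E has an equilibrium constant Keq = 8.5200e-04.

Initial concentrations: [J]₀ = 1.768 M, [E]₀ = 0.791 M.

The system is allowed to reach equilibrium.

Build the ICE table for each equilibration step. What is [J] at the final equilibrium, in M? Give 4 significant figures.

[J]_eq = 2.557 M

Q₀ = 0.4474 vs Keq = 8.5200e-04 ⇒ Q>K, reverse
Step 1:
                  J         E
  init        1.768     0.791
  Δ          0.7888   -0.7888
  eq          2.557  0.002178
  solve Keq expr → x = -0.7888; check Q = 8.5200e-04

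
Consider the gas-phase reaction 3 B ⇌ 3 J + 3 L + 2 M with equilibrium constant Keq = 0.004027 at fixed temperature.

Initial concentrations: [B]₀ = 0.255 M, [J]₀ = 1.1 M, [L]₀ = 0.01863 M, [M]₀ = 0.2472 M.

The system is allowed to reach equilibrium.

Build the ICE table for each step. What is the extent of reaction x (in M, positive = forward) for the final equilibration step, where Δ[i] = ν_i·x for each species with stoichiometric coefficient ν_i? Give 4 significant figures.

Q₀ = 3.1717e-05 vs Keq = 0.004027 ⇒ Q<K, forward
Step 1:
                  B         J         L         M
  I           0.255       1.1   0.01863    0.2472
  C        -0.04835   0.04835   0.04835   0.03224
  E          0.2066     1.148   0.06698    0.2794
  solve Keq expr → x = 0.01612; check Q = 0.004027

x = 0.01612 M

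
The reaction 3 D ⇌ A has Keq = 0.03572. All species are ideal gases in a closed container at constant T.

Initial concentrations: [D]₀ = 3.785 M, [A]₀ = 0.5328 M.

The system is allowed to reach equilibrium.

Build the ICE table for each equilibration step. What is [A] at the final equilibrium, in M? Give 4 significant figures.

Q₀ = 0.009826 vs Keq = 0.03572 ⇒ Q<K, forward
Step 1:
                  D         A
  I           3.785    0.5328
  C         -0.9204    0.3068
  E           2.865    0.8396
  solve Keq expr → x = 0.3068; check Q = 0.03572

[A]_eq = 0.8396 M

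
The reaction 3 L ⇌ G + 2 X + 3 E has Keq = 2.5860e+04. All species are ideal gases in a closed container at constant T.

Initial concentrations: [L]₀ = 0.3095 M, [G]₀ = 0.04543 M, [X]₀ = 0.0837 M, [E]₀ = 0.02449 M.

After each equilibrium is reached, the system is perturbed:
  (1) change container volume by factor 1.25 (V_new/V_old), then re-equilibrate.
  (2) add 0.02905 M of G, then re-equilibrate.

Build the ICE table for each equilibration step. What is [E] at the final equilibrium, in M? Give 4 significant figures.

Q₀ = 1.5768e-07 vs Keq = 2.5860e+04 ⇒ Q<K, forward
Step 1:
                  L         G         X         E
  I          0.3095   0.04543    0.0837   0.02449
  C         -0.3069    0.1023    0.2046    0.3069
  E        0.002586    0.1477    0.2883    0.3314
  solve Keq expr → x = 0.1023; check Q = 2.5860e+04
Then change container volume by factor 1.25 (V_new/V_old).
Step 2:
                  L         G         X         E
  I        0.002068    0.1182    0.2306    0.2651
  C       -4.0919e-04 1.3640e-04 2.7279e-04 4.0919e-04
  E        0.001659    0.1183    0.2309    0.2655
  solve Keq expr → x = 1.3640e-04; check Q = 2.5860e+04
Then add 0.02905 M of G.
Step 3:
                  L         G         X         E
  I        0.001659    0.1474    0.2309    0.2655
  C       1.2455e-04 -4.1516e-05 -8.3032e-05 -1.2455e-04
  E        0.001784    0.1473    0.2308    0.2654
  solve Keq expr → x = -4.1516e-05; check Q = 2.5860e+04

[E]_eq = 0.2654 M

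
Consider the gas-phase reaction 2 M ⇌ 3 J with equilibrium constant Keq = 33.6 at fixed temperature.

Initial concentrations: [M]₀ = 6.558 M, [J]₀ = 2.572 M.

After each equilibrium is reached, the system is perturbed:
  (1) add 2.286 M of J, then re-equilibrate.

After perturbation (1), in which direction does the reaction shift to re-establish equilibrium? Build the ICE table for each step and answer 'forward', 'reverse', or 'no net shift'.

Direction: reverse

Q₀ = 0.3956 vs Keq = 33.6 ⇒ Q<K, forward
Step 1:
                    M           J
  init          6.558       2.572
  Δ            -3.154        4.73
  eq            3.404       7.302
  solve Keq expr → x = 1.577; check Q = 33.6
Then add 2.286 M of J.
Step 2:
                    M           J
  init          3.404       9.588
  Δ            0.7939      -1.191
  eq            4.198       8.398
  solve Keq expr → x = -0.3969; check Q = 33.6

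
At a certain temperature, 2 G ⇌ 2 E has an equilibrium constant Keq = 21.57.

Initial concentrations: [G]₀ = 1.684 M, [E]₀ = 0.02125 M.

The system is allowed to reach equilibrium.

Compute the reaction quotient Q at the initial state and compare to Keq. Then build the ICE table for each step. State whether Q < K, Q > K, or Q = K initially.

Q₀ = 1.5923e-04; Q < K (proceeds forward)

Q₀ = 1.5923e-04 vs Keq = 21.57 ⇒ Q<K, forward
Step 1:
                    G           E
  init          1.684     0.02125
  Δ            -1.382       1.382
  eq           0.3021       1.403
  solve Keq expr → x = 0.6909; check Q = 21.57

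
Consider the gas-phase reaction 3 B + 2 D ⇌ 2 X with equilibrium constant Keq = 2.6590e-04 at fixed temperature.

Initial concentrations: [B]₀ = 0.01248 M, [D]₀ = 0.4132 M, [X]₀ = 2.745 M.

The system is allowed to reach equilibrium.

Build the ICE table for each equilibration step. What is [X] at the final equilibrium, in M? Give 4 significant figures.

Q₀ = 2.2705e+07 vs Keq = 2.6590e-04 ⇒ Q>K, reverse
Step 1:
                  B         D         X
  I         0.01248    0.4132     2.745
  C           3.634     2.423    -2.423
  E           3.647     2.836    0.3221
  solve Keq expr → x = -1.211; check Q = 2.6590e-04

[X]_eq = 0.3221 M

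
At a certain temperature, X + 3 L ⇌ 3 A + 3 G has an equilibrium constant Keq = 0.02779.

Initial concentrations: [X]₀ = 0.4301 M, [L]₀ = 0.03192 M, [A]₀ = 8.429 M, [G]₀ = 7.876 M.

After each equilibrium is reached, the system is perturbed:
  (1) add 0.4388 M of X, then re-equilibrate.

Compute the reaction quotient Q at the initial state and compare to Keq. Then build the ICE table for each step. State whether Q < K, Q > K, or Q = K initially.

Q₀ = 2.0916e+10; Q > K (proceeds reverse)

Q₀ = 2.0916e+10 vs Keq = 0.02779 ⇒ Q>K, reverse
Step 1:
                    X           L           A           G
  Initial      0.4301     0.03192       8.429       7.876
  Change        2.161       6.483      -6.483      -6.483
  Equil         2.591       6.515       1.946       1.393
  solve Keq expr → x = -2.161; check Q = 0.02779
Then add 0.4388 M of X.
Step 2:
                    X           L           A           G
  Initial        3.03       6.515       1.946       1.393
  Change     -0.01234    -0.03703     0.03703     0.03703
  Equil         3.018       6.478       1.983        1.43
  solve Keq expr → x = 0.01234; check Q = 0.02779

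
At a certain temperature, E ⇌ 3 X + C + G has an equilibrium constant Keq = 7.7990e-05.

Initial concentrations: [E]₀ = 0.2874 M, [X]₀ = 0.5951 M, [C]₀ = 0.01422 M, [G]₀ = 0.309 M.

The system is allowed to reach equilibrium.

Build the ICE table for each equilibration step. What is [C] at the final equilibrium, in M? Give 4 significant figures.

[C]_eq = 4.6824e-04 M

Q₀ = 0.003222 vs Keq = 7.7990e-05 ⇒ Q>K, reverse
Step 1:
                   E          X          C          G
  I           0.2874     0.5951    0.01422      0.309
  C          0.01375   -0.04126   -0.01375   -0.01375
  E           0.3012     0.5538 4.6824e-04     0.2952
  solve Keq expr → x = -0.01375; check Q = 7.7990e-05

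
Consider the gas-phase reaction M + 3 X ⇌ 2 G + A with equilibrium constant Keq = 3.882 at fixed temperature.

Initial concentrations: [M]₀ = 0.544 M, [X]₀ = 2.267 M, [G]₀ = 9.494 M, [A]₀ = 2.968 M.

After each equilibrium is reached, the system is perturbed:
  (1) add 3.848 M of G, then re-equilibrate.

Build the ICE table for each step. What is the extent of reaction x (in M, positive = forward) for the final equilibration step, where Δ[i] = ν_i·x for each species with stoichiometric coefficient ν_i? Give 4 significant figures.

x = -0.1868 M

Q₀ = 42.21 vs Keq = 3.882 ⇒ Q>K, reverse
Step 1:
                   M          X          G          A
  I            0.544      2.267      9.494      2.968
  C           0.4542      1.363    -0.9084    -0.4542
  E           0.9982       3.63      8.586      2.514
  solve Keq expr → x = -0.4542; check Q = 3.882
Then add 3.848 M of G.
Step 2:
                   M          X          G          A
  I           0.9982       3.63      12.43      2.514
  C           0.1868     0.5605    -0.3737    -0.1868
  E            1.185       4.19      12.06      2.327
  solve Keq expr → x = -0.1868; check Q = 3.882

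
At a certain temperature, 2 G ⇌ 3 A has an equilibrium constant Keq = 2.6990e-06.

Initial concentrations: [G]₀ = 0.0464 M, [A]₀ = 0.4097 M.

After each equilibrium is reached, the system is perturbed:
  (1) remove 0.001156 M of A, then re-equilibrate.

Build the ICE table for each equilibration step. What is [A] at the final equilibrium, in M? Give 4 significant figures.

[A]_eq = 0.006439 M

Q₀ = 31.94 vs Keq = 2.6990e-06 ⇒ Q>K, reverse
Step 1:
                    G           A
  Initial      0.0464      0.4097
  Change       0.2688     -0.4033
  Equil        0.3152    0.006449
  solve Keq expr → x = -0.1344; check Q = 2.6990e-06
Then remove 0.001156 M of A.
Step 2:
                    G           A
  Initial      0.3152    0.005293
  Change  -7.6372e-04    0.001146
  Equil        0.3145    0.006439
  solve Keq expr → x = 3.8186e-04; check Q = 2.6990e-06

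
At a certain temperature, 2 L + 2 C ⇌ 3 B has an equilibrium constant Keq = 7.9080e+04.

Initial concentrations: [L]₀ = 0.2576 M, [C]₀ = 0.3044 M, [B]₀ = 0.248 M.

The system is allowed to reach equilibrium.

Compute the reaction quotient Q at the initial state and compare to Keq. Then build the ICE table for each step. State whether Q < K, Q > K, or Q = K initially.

Q₀ = 2.481 vs Keq = 7.9080e+04 ⇒ Q<K, forward
Step 1:
                  L         C         B
  init       0.2576    0.3044     0.248
  Δ         -0.2341   -0.2341    0.3512
  eq        0.02347   0.07027    0.5992
  solve Keq expr → x = 0.1171; check Q = 7.9080e+04

Q₀ = 2.481; Q < K (proceeds forward)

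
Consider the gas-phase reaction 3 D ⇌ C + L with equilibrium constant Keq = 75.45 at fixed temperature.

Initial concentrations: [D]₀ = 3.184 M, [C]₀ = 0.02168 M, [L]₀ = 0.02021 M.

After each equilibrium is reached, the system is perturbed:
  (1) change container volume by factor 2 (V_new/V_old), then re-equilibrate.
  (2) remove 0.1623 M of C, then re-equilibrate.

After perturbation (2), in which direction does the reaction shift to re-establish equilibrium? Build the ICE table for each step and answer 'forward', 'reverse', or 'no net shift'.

Q₀ = 1.3574e-05 vs Keq = 75.45 ⇒ Q<K, forward
Step 1:
                    D           C           L
  init          3.184     0.02168     0.02021
  Δ            -2.947      0.9823      0.9823
  eq           0.2372       1.004       1.002
  solve Keq expr → x = 0.9823; check Q = 75.45
Then change container volume by factor 2 (V_new/V_old).
Step 2:
                    D           C           L
  init         0.1186       0.502      0.5012
  Δ            0.0289   -0.009634   -0.009634
  eq           0.1475      0.4923      0.4916
  solve Keq expr → x = -0.009634; check Q = 75.45
Then remove 0.1623 M of C.
Step 3:
                    D           C           L
  init         0.1475        0.33      0.4916
  Δ          -0.01716    0.005721    0.005721
  eq           0.1303      0.3358      0.4973
  solve Keq expr → x = 0.005721; check Q = 75.45

Direction: forward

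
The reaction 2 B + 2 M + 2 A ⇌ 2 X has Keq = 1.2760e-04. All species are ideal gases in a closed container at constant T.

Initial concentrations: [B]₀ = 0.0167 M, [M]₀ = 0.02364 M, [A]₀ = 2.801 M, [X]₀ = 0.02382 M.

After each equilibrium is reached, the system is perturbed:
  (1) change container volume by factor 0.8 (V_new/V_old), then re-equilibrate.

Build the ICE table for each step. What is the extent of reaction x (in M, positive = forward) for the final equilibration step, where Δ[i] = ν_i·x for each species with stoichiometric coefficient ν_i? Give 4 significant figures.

x = 2.1418e-05 M

Q₀ = 464 vs Keq = 1.2760e-04 ⇒ Q>K, reverse
Step 1:
                  B         M         A         X
  init       0.0167   0.02364     2.801   0.02382
  Δ         0.02376   0.02376   0.02376  -0.02376
  eq        0.04046    0.0474     2.825 6.1191e-05
  solve Keq expr → x = -0.01188; check Q = 1.2760e-04
Then change container volume by factor 0.8 (V_new/V_old).
Step 2:
                  B         M         A         X
  init      0.05057   0.05925     3.531 7.6489e-05
  Δ       -4.2836e-05 -4.2836e-05 -4.2836e-05 4.2836e-05
  eq        0.05053   0.05921     3.531 1.1932e-04
  solve Keq expr → x = 2.1418e-05; check Q = 1.2760e-04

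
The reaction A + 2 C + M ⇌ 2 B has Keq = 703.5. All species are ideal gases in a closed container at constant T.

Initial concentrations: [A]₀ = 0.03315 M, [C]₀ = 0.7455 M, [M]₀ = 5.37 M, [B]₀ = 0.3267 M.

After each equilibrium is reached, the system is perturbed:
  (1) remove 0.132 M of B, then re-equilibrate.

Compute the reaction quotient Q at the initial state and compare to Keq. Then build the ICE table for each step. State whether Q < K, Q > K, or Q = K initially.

Q₀ = 1.079 vs Keq = 703.5 ⇒ Q<K, forward
Step 1:
                   A          C          M          B
  I          0.03315     0.7455       5.37     0.3267
  C         -0.03306   -0.06612   -0.03306    0.06612
  E       8.9046e-05     0.6794      5.337     0.3928
  solve Keq expr → x = 0.03306; check Q = 703.5
Then remove 0.132 M of B.
Step 2:
                   A          C          M          B
  I       8.9046e-05     0.6794      5.337     0.2608
  C       -4.9747e-05 -9.9495e-05 -4.9747e-05 9.9495e-05
  E       3.9298e-05     0.6793      5.337     0.2609
  solve Keq expr → x = 4.9747e-05; check Q = 703.5

Q₀ = 1.079; Q < K (proceeds forward)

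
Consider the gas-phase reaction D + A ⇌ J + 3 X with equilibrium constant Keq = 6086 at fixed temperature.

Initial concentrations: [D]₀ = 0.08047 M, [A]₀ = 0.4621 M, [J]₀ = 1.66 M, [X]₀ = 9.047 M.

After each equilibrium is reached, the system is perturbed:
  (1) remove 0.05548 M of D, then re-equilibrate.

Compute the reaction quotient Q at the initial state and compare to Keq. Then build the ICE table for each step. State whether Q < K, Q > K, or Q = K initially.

Q₀ = 3.3056e+04 vs Keq = 6086 ⇒ Q>K, reverse
Step 1:
                   D          A          J          X
  init       0.08047     0.4621       1.66      9.047
  Δ           0.1647     0.1647    -0.1647    -0.4942
  eq          0.2452     0.6268      1.495      8.553
  solve Keq expr → x = -0.1647; check Q = 6086
Then remove 0.05548 M of D.
Step 2:
                   D          A          J          X
  init        0.1897     0.6268      1.495      8.553
  Δ           0.0314     0.0314    -0.0314   -0.09421
  eq          0.2211     0.6582      1.464      8.459
  solve Keq expr → x = -0.0314; check Q = 6086

Q₀ = 3.3056e+04; Q > K (proceeds reverse)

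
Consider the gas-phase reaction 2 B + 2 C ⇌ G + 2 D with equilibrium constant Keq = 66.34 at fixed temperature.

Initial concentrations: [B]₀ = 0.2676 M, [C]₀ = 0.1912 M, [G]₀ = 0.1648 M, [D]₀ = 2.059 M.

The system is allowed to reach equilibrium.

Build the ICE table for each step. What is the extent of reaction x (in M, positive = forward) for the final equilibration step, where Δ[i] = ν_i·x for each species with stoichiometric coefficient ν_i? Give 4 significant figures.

x = -0.03488 M

Q₀ = 266.9 vs Keq = 66.34 ⇒ Q>K, reverse
Step 1:
                   B          C          G          D
  I           0.2676     0.1912     0.1648      2.059
  C          0.06975    0.06975   -0.03488   -0.06975
  E           0.3374      0.261     0.1299      1.989
  solve Keq expr → x = -0.03488; check Q = 66.34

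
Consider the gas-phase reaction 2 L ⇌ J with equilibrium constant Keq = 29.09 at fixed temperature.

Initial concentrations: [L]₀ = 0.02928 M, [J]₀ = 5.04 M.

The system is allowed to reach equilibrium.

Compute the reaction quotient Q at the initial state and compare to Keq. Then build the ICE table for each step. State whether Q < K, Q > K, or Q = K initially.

Q₀ = 5879 vs Keq = 29.09 ⇒ Q>K, reverse
Step 1:
                  L         J
  I         0.02928      5.04
  C          0.3791   -0.1895
  E          0.4083      4.85
  solve Keq expr → x = -0.1895; check Q = 29.09

Q₀ = 5879; Q > K (proceeds reverse)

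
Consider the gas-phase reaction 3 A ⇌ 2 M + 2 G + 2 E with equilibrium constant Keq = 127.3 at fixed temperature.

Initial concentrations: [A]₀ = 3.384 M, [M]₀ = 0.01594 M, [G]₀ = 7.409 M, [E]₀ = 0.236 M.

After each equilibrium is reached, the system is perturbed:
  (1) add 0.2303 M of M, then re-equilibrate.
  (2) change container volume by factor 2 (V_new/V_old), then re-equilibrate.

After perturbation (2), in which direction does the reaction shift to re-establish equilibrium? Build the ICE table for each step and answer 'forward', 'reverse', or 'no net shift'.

Direction: forward

Q₀ = 2.0046e-05 vs Keq = 127.3 ⇒ Q<K, forward
Step 1:
                   A          M          G          E
  init         3.384    0.01594      7.409      0.236
  Δ           -1.996      1.331      1.331      1.331
  eq           1.388      1.347       8.74      1.567
  solve Keq expr → x = 0.6654; check Q = 127.3
Then add 0.2303 M of M.
Step 2:
                   A          M          G          E
  init         1.388      1.577       8.74      1.567
  Δ          0.07931   -0.05287   -0.05287   -0.05287
  eq           1.467      1.524      8.687      1.514
  solve Keq expr → x = -0.02644; check Q = 127.3
Then change container volume by factor 2 (V_new/V_old).
Step 3:
                   A          M          G          E
  init        0.7335     0.7621      4.344      0.757
  Δ          -0.2458     0.1638     0.1638     0.1638
  eq          0.4877      0.926      4.507     0.9208
  solve Keq expr → x = 0.08192; check Q = 127.3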